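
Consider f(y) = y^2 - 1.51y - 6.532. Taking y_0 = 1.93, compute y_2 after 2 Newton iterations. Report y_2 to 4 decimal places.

Newton update: y ← y − f(y)/f'(y).
f'(y) = 2y - 1.51
y_0 = 1.930000: f = -5.721400, f' = 2.350000 → y_1 = 1.930000 - (-5.721400)/(2.350000) = 4.364638
y_1 = 4.364638: f = 5.927464, f' = 7.219277 → y_2 = 4.364638 - (5.927464)/(7.219277) = 3.543578

3.5436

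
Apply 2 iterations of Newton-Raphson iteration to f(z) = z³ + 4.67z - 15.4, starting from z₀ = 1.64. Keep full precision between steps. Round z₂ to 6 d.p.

Newton update: z ← z − f(z)/f'(z).
f'(z) = 3z² + 4.67
z_0 = 1.640000: f = -3.330256, f' = 12.738800 → z_1 = 1.640000 - (-3.330256)/(12.738800) = 1.901426
z_1 = 1.901426: f = 0.354118, f' = 15.516265 → z_2 = 1.901426 - (0.354118)/(15.516265) = 1.878604

1.878604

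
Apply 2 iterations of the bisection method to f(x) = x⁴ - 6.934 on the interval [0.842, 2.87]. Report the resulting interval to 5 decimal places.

[1.34900, 1.85600]

f(0.842000) = -6.431370, f(2.870000) = 60.912522 (opposite signs)
step 1: m = 1.856000, f(m) = 4.932206 > 0 → root in [0.842000, 1.856000]
step 2: m = 1.349000, f(m) = -3.622324 < 0 → root in [1.349000, 1.856000]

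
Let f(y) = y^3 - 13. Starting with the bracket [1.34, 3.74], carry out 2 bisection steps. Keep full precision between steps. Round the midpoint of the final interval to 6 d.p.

2.240000

f(1.340000) = -10.593896, f(3.740000) = 39.313624 (opposite signs)
step 1: m = 2.540000, f(m) = 3.387064 > 0 → root in [1.340000, 2.540000]
step 2: m = 1.940000, f(m) = -5.698616 < 0 → root in [1.940000, 2.540000]
Midpoint of [1.940000, 2.540000] = 2.240000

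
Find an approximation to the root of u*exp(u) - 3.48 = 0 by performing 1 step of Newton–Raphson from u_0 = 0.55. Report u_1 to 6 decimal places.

1.490507

f'(u) = (u+1)*exp(u)
u_0 = 0.550000: f = -2.526711, f' = 2.686542 → u_1 = 0.550000 - (-2.526711)/(2.686542) = 1.490507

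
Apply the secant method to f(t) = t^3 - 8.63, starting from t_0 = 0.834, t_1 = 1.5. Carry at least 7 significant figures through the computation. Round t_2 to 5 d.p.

2.75222

Secant update: t_(k+1) = t_k − f(t_k)·(t_k − t_(k-1))/(f(t_k) − f(t_(k-1))).
f(t_0) = -8.049906, f(t_1) = -5.255000
t_2 = 1.500000 - (-5.255000)·(1.500000 - 0.834000)/(-5.255000 - (-8.049906)) = 2.752217; f(t_2) = 12.217220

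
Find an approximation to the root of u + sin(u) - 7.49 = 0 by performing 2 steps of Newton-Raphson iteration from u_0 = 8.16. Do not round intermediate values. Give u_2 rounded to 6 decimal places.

6.933043

f'(u) = 1 + cos(u)
u_0 = 8.160000: f = 1.623541, f' = 0.698736 → u_1 = 8.160000 - (1.623541)/(0.698736) = 5.836459
u_1 = 5.836459: f = -2.085556, f' = 1.901866 → u_2 = 5.836459 - (-2.085556)/(1.901866) = 6.933043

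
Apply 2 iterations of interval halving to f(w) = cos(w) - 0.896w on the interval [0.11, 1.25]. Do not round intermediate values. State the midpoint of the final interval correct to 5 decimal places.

0.82250

f(0.110000) = 0.895396, f(1.250000) = -0.804678 (opposite signs)
step 1: m = 0.680000, f(m) = 0.168293 > 0 → root in [0.680000, 1.250000]
step 2: m = 0.965000, f(m) = -0.295223 < 0 → root in [0.680000, 0.965000]
Midpoint of [0.680000, 0.965000] = 0.822500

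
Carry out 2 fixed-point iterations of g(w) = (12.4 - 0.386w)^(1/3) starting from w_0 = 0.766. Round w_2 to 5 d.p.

2.25808

w_1 = g(0.766000) = 2.296044
w_2 = g(2.296044) = 2.258076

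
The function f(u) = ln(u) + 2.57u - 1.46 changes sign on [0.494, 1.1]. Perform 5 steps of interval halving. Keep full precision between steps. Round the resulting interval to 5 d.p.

[0.70231, 0.72125]

f(0.494000) = -0.895640, f(1.100000) = 1.462310 (opposite signs)
step 1: m = 0.797000, f(m) = 0.361389 > 0 → root in [0.494000, 0.797000]
step 2: m = 0.645500, f(m) = -0.238795 < 0 → root in [0.645500, 0.797000]
step 3: m = 0.721250, f(m) = 0.066843 > 0 → root in [0.645500, 0.721250]
step 4: m = 0.683375, f(m) = -0.084438 < 0 → root in [0.683375, 0.721250]
step 5: m = 0.702312, f(m) = -0.008434 < 0 → root in [0.702312, 0.721250]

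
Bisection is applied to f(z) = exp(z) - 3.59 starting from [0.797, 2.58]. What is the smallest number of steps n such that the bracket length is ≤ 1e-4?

Initial width b − a = 2.58 − 0.797 = 1.783000.
After n steps the width is (b−a)/2^n; need (b−a)/2^n ≤ 1e-4.
So n ≥ log₂(1.783000/1e-4) = log₂(17830.0000) ≈ 14.1220.
Hence n = 15.

15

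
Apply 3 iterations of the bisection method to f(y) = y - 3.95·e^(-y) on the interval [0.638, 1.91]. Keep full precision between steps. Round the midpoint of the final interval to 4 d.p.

1.1945

f(0.638000) = -1.448975, f(1.910000) = 1.325082 (opposite signs)
step 1: m = 1.274000, f(m) = 0.169143 > 0 → root in [0.638000, 1.274000]
step 2: m = 0.956000, f(m) = -0.562489 < 0 → root in [0.956000, 1.274000]
step 3: m = 1.115000, f(m) = -0.180265 < 0 → root in [1.115000, 1.274000]
Midpoint of [1.115000, 1.274000] = 1.194500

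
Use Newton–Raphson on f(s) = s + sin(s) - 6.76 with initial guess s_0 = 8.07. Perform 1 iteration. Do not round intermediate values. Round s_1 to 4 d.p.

5.1594

f'(s) = 1 + cos(s)
s_0 = 8.070000: f = 2.286759, f' = 0.785658 → s_1 = 8.070000 - (2.286759)/(0.785658) = 5.159371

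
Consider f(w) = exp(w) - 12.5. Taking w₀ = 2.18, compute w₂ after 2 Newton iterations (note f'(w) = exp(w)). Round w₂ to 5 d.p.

w_0 = 2.180000: f = -3.653694, f' = 8.846306 → w_1 = 2.180000 - (-3.653694)/(8.846306) = 2.593019
w_1 = 2.593019: f = 0.870077, f' = 13.370077 → w_2 = 2.593019 - (0.870077)/(13.370077) = 2.527943

2.52794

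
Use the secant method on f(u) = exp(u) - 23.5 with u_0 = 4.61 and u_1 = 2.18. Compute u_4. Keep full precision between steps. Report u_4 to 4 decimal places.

3.0439

f(u_0) = 76.984150, f(u_1) = -14.653694
u_2 = 2.180000 - (-14.653694)·(2.180000 - 4.610000)/(-14.653694 - (76.984150)) = 2.568578; f(u_2) = -10.452738
u_3 = 2.568578 - (-10.452738)·(2.568578 - 2.180000)/(-10.452738 - (-14.653694)) = 3.535431; f(u_3) = 10.809814
u_4 = 3.535431 - (10.809814)·(3.535431 - 2.568578)/(10.809814 - (-10.452738)) = 3.043886; f(u_4) = -2.513353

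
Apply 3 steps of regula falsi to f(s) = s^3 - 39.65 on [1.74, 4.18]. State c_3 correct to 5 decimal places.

False-position update: c = (a·f(b) − b·f(a))/(f(b) − f(a)); replace the endpoint whose sign matches f(c).
f(1.740000) = -34.381976, f(4.180000) = 33.384632
step 1: c = 2.977955, f(c) = -13.240848 < 0 → new bracket [2.977955, 4.180000]
step 2: c = 3.319316, f(c) = -3.078260 < 0 → new bracket [3.319316, 4.180000]
step 3: c = 3.391976, f(c) = -0.623616 < 0 → new bracket [3.391976, 4.180000]

3.39198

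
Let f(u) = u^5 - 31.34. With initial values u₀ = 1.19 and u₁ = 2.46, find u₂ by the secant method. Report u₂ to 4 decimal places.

1.6093

Secant update: u_(k+1) = u_k − f(u_k)·(u_k − u_(k-1))/(f(u_k) − f(u_(k-1))).
f(u_0) = -28.953646, f(u_1) = 58.749782
u_2 = 2.460000 - (58.749782)·(2.460000 - 1.190000)/(58.749782 - (-28.953646)) = 1.609267; f(u_2) = -20.547050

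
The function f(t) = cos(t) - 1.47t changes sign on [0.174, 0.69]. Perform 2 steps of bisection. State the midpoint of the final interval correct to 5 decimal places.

f(0.174000) = 0.729120, f(0.690000) = -0.243054 (opposite signs)
step 1: m = 0.432000, f(m) = 0.273090 > 0 → root in [0.432000, 0.690000]
step 2: m = 0.561000, f(m) = 0.022054 > 0 → root in [0.561000, 0.690000]
Midpoint of [0.561000, 0.690000] = 0.625500

0.62550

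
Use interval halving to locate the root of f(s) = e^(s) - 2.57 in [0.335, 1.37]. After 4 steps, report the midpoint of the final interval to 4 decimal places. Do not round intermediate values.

0.9495

f(0.335000) = -1.172060, f(1.370000) = 1.365351 (opposite signs)
step 1: m = 0.852500, f(m) = -0.224497 < 0 → root in [0.852500, 1.370000]
step 2: m = 1.111250, f(m) = 0.468154 > 0 → root in [0.852500, 1.111250]
step 3: m = 0.981875, f(m) = 0.099457 > 0 → root in [0.852500, 0.981875]
step 4: m = 0.917188, f(m) = -0.067757 < 0 → root in [0.917188, 0.981875]
Midpoint of [0.917188, 0.981875] = 0.949531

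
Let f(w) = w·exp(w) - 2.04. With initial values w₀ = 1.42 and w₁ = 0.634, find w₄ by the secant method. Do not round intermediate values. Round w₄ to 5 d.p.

f(w_0) = 3.834711, f(w_1) = -0.844824
w_2 = 0.634000 - (-0.844824)·(0.634000 - 1.420000)/(-0.844824 - (3.834711)) = 0.775901; f(w_2) = -0.354317
w_3 = 0.775901 - (-0.354317)·(0.775901 - 0.634000)/(-0.354317 - (-0.844824)) = 0.878403; f(w_3) = 0.074363
w_4 = 0.878403 - (0.074363)·(0.878403 - 0.775901)/(0.074363 - (-0.354317)) = 0.860622; f(w_4) = -0.004946

0.86062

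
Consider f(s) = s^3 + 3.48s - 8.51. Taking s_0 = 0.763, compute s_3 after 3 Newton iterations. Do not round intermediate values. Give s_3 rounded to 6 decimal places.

1.492231

Newton update: s ← s − f(s)/f'(s).
f'(s) = 3s^2 + 3.48
s_0 = 0.763000: f = -5.410565, f' = 5.226507 → s_1 = 0.763000 - (-5.410565)/(5.226507) = 1.798216
s_1 = 1.798216: f = 3.562472, f' = 13.180745 → s_2 = 1.798216 - (3.562472)/(13.180745) = 1.527938
s_2 = 1.527938: f = 0.374338, f' = 10.483782 → s_3 = 1.527938 - (0.374338)/(10.483782) = 1.492231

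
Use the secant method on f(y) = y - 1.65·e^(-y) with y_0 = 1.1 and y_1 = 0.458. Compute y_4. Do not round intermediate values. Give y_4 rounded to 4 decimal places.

f(y_0) = 0.550763, f(y_1) = -0.585703
y_2 = 0.458000 - (-0.585703)·(0.458000 - 1.100000)/(-0.585703 - (0.550763)) = 0.788869; f(y_2) = 0.039178
y_3 = 0.788869 - (0.039178)·(0.788869 - 0.458000)/(0.039178 - (-0.585703)) = 0.768125; f(y_3) = 0.002719
y_4 = 0.768125 - (0.002719)·(0.768125 - 0.788869)/(0.002719 - (0.039178)) = 0.766578; f(y_4) = -0.000013

0.7666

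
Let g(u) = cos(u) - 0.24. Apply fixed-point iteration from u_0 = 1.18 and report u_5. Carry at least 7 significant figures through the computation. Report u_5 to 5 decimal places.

0.56116

u_1 = g(1.180000) = 0.140925
u_2 = g(0.140925) = 0.750087
u_3 = g(0.750087) = 0.491630
u_4 = g(0.491630) = 0.641565
u_5 = g(0.641565) = 0.561160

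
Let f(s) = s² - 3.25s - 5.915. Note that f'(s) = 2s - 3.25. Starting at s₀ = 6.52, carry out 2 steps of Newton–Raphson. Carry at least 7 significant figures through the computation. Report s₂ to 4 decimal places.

s_0 = 6.520000: f = 15.405400, f' = 9.790000 → s_1 = 6.520000 - (15.405400)/(9.790000) = 4.946415
s_1 = 4.946415: f = 2.476171, f' = 6.642829 → s_2 = 4.946415 - (2.476171)/(6.642829) = 4.573656

4.5737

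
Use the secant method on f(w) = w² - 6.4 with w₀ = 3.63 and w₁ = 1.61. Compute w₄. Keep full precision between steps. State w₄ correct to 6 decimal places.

2.528052

f(w_0) = 6.776900, f(w_1) = -3.807900
w_2 = 1.610000 - (-3.807900)·(1.610000 - 3.630000)/(-3.807900 - (6.776900)) = 2.336698; f(w_2) = -0.939840
w_3 = 2.336698 - (-0.939840)·(2.336698 - 1.610000)/(-0.939840 - (-3.807900)) = 2.574832; f(w_3) = 0.229759
w_4 = 2.574832 - (0.229759)·(2.574832 - 2.336698)/(0.229759 - (-0.939840)) = 2.528052; f(w_4) = -0.008951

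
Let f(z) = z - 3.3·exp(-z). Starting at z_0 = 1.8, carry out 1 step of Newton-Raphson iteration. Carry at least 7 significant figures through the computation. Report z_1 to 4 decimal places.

0.9883

f'(z) = 1 + 3.3·exp(-z)
z_0 = 1.800000: f = 1.254514, f' = 1.545486 → z_1 = 1.800000 - (1.254514)/(1.545486) = 0.988273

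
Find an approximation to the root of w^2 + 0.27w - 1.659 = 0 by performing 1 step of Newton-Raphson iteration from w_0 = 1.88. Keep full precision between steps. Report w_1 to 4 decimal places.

1.2887

Newton update: w ← w − f(w)/f'(w).
f'(w) = 2w + 0.27
w_0 = 1.880000: f = 2.383000, f' = 4.030000 → w_1 = 1.880000 - (2.383000)/(4.030000) = 1.288685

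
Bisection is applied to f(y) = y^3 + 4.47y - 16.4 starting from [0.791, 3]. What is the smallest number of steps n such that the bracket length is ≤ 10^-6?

22

Initial width b − a = 3 − 0.791 = 2.209000.
After n steps the width is (b−a)/2^n; need (b−a)/2^n ≤ 10^-6.
So n ≥ log₂(2.209000/10^-6) = log₂(2209000.0000) ≈ 21.0750.
Hence n = 22.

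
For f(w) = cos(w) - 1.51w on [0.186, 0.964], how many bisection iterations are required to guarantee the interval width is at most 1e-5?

Initial width b − a = 0.964 − 0.186 = 0.778000.
After n steps the width is (b−a)/2^n; need (b−a)/2^n ≤ 1e-5.
So n ≥ log₂(0.778000/1e-5) = log₂(77800.0000) ≈ 16.2475.
Hence n = 17.

17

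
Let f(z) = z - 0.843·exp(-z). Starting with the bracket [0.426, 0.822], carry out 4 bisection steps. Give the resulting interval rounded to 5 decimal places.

[0.50025, 0.52500]

f(0.426000) = -0.124577, f(0.822000) = 0.451458 (opposite signs)
step 1: m = 0.624000, f(m) = 0.172323 > 0 → root in [0.426000, 0.624000]
step 2: m = 0.525000, f(m) = 0.026319 > 0 → root in [0.426000, 0.525000]
step 3: m = 0.475500, f(m) = -0.048487 < 0 → root in [0.475500, 0.525000]
step 4: m = 0.500250, f(m) = -0.010928 < 0 → root in [0.500250, 0.525000]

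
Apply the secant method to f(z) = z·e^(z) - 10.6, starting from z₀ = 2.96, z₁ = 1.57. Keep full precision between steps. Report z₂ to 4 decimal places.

1.6556

f(z_0) = 46.521996, f(z_1) = -3.053562
z_2 = 1.570000 - (-3.053562)·(1.570000 - 2.960000)/(-3.053562 - (46.521996)) = 1.655616; f(z_2) = -1.930693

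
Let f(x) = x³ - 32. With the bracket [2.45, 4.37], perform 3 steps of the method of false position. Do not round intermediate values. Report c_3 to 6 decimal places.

f(2.450000) = -17.293875, f(4.370000) = 51.453453
step 1: c = 2.932990, f(c) = -6.769170 < 0 → new bracket [2.932990, 4.370000]
step 2: c = 3.100061, f(c) = -2.207227 < 0 → new bracket [3.100061, 4.370000]
step 3: c = 3.152298, f(c) = -0.675671 < 0 → new bracket [3.152298, 4.370000]

3.152298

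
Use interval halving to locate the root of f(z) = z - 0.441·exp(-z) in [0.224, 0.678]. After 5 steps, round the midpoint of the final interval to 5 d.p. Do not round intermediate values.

f(0.224000) = -0.128498, f(0.678000) = 0.454135 (opposite signs)
step 1: m = 0.451000, f(m) = 0.170087 > 0 → root in [0.224000, 0.451000]
step 2: m = 0.337500, f(m) = 0.022824 > 0 → root in [0.224000, 0.337500]
step 3: m = 0.280750, f(m) = -0.052301 < 0 → root in [0.280750, 0.337500]
step 4: m = 0.309125, f(m) = -0.014608 < 0 → root in [0.309125, 0.337500]
step 5: m = 0.323313, f(m) = 0.004140 > 0 → root in [0.309125, 0.323313]
Midpoint of [0.309125, 0.323313] = 0.316219

0.31622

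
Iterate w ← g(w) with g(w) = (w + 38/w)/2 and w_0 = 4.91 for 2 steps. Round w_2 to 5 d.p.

6.16644

w_1 = g(4.910000) = 6.324654
w_2 = g(6.324654) = 6.166444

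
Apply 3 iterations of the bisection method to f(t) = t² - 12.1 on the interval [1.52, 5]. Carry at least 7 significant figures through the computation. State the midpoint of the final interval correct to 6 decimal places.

f(1.520000) = -9.789600, f(5.000000) = 12.900000 (opposite signs)
step 1: m = 3.260000, f(m) = -1.472400 < 0 → root in [3.260000, 5.000000]
step 2: m = 4.130000, f(m) = 4.956900 > 0 → root in [3.260000, 4.130000]
step 3: m = 3.695000, f(m) = 1.553025 > 0 → root in [3.260000, 3.695000]
Midpoint of [3.260000, 3.695000] = 3.477500

3.477500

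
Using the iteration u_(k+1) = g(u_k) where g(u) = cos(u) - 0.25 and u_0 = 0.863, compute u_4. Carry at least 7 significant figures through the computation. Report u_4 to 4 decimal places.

u_1 = g(0.863000) = 0.400161
u_2 = g(0.400161) = 0.670998
u_3 = g(0.670998) = 0.533201
u_4 = g(0.533201) = 0.611184

0.6112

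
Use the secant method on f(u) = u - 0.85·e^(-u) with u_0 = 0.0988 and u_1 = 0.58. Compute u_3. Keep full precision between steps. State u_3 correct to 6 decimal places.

f(u_0) = -0.671235, f(u_1) = 0.104086
u_2 = 0.580000 - (0.104086)·(0.580000 - 0.098800)/(0.104086 - (-0.671235)) = 0.515399; f(u_2) = 0.007726
u_3 = 0.515399 - (0.007726)·(0.515399 - 0.580000)/(0.007726 - (0.104086)) = 0.510219; f(u_3) = -0.000090

0.510219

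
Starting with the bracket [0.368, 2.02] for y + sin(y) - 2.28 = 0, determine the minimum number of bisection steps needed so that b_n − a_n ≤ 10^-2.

Initial width b − a = 2.02 − 0.368 = 1.652000.
After n steps the width is (b−a)/2^n; need (b−a)/2^n ≤ 10^-2.
So n ≥ log₂(1.652000/10^-2) = log₂(165.2000) ≈ 7.3681.
Hence n = 8.

8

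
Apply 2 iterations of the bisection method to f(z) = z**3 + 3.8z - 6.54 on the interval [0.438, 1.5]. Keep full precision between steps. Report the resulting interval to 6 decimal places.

f(0.438000) = -4.791572, f(1.500000) = 2.535000 (opposite signs)
step 1: m = 0.969000, f(m) = -1.947947 < 0 → root in [0.969000, 1.500000]
step 2: m = 1.234500, f(m) = 0.032466 > 0 → root in [0.969000, 1.234500]

[0.969000, 1.234500]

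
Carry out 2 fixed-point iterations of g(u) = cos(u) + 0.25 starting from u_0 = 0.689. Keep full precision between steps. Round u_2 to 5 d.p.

u_1 = g(0.689000) = 1.021882
u_2 = g(1.021882) = 0.771761

0.77176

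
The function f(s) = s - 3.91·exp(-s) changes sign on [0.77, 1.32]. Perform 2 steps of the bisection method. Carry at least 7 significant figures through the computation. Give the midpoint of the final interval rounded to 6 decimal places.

f(0.770000) = -1.040381, f(1.320000) = 0.275501 (opposite signs)
step 1: m = 1.045000, f(m) = -0.330115 < 0 → root in [1.045000, 1.320000]
step 2: m = 1.182500, f(m) = -0.015960 < 0 → root in [1.182500, 1.320000]
Midpoint of [1.182500, 1.320000] = 1.251250

1.251250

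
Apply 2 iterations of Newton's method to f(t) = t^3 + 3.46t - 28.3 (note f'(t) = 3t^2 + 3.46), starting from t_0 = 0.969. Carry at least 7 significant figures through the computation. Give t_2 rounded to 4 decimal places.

t_0 = 0.969000: f = -24.037407, f' = 6.276883 → t_1 = 0.969000 - (-24.037407)/(6.276883) = 4.798513
t_1 = 4.798513: f = 98.792126, f' = 72.537189 → t_2 = 4.798513 - (98.792126)/(72.537189) = 3.436562

3.4366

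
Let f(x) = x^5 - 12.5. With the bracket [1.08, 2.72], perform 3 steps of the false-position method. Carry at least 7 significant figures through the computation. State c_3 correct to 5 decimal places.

1.39097

f(1.080000) = -11.030672, f(2.720000) = 136.382797
step 1: c = 1.202718, f(c) = -9.983371 < 0 → new bracket [1.202718, 2.720000]
step 2: c = 1.306209, f(c) = -8.697549 < 0 → new bracket [1.306209, 2.720000]
step 3: c = 1.390966, f(c) = -7.293065 < 0 → new bracket [1.390966, 2.720000]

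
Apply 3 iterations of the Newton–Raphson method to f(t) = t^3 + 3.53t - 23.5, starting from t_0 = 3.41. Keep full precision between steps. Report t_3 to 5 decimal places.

2.45681

Newton update: t ← t − f(t)/f'(t).
f'(t) = 3t^2 + 3.53
t_0 = 3.410000: f = 28.189121, f' = 38.414300 → t_1 = 3.410000 - (28.189121)/(38.414300) = 2.676182
t_1 = 2.676182: f = 5.113594, f' = 25.015844 → t_2 = 2.676182 - (5.113594)/(25.015844) = 2.471767
t_2 = 2.471767: f = 0.326933, f' = 21.858902 → t_3 = 2.471767 - (0.326933)/(21.858902) = 2.456811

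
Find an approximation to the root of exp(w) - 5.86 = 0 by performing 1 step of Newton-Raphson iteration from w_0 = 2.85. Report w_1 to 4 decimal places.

2.1890

f'(w) = exp(w)
w_0 = 2.850000: f = 11.427782, f' = 17.287782 → w_1 = 2.850000 - (11.427782)/(17.287782) = 2.188968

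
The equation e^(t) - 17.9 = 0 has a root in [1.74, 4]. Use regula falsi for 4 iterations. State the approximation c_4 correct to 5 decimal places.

f(1.740000) = -12.202657, f(4.000000) = 36.698150
step 1: c = 2.303958, f(c) = -7.886261 < 0 → new bracket [2.303958, 4.000000]
step 2: c = 2.603960, f(c) = -4.382834 < 0 → new bracket [2.603960, 4.000000]
step 3: c = 2.752901, f(c) = -2.211929 < 0 → new bracket [2.752901, 4.000000]
step 4: c = 2.823795, f(c) = -1.059365 < 0 → new bracket [2.823795, 4.000000]

2.82379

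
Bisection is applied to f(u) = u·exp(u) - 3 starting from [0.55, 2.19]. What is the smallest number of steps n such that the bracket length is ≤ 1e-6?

Initial width b − a = 2.19 − 0.55 = 1.640000.
After n steps the width is (b−a)/2^n; need (b−a)/2^n ≤ 1e-6.
So n ≥ log₂(1.640000/1e-6) = log₂(1640000.0000) ≈ 20.6453.
Hence n = 21.

21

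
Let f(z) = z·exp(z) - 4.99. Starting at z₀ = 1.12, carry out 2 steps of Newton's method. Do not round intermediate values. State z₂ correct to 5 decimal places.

1.32640

f'(z) = (z + 1)·exp(z)
z_0 = 1.120000: f = -1.557363, f' = 6.497491 → z_1 = 1.120000 - (-1.557363)/(6.497491) = 1.359687
z_1 = 1.359687: f = 0.305944, f' = 9.190918 → z_2 = 1.359687 - (0.305944)/(9.190918) = 1.326399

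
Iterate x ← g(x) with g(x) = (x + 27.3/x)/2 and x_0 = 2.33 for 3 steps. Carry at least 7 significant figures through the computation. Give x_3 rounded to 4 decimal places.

x_1 = g(2.330000) = 7.023369
x_2 = g(7.023369) = 5.455196
x_3 = g(5.455196) = 5.229800

5.2298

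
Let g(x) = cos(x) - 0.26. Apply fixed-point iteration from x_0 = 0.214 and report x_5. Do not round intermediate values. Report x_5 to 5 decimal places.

0.59068

x_1 = g(0.214000) = 0.717189
x_2 = g(0.717189) = 0.493656
x_3 = g(0.493656) = 0.620606
x_4 = g(0.620606) = 0.553526
x_5 = g(0.553526) = 0.590676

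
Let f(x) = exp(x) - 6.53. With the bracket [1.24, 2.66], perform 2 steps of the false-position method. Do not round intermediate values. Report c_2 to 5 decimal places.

1.79439

f(1.240000) = -3.074387, f(2.660000) = 7.766289
step 1: c = 1.642708, f(c) = -1.360850 < 0 → new bracket [1.642708, 2.660000]
step 2: c = 1.794386, f(c) = -0.514222 < 0 → new bracket [1.794386, 2.660000]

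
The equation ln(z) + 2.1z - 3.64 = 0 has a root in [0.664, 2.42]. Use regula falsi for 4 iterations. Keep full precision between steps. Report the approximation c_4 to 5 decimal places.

f(0.664000) = -2.655073, f(2.420000) = 2.325768
step 1: c = 1.600048, f(c) = 0.190136 > 0 → new bracket [0.664000, 1.600048]
step 2: c = 1.537496, f(c) = 0.018895 > 0 → new bracket [0.664000, 1.537496]
step 3: c = 1.531323, f(c) = 0.001910 > 0 → new bracket [0.664000, 1.531323]
step 4: c = 1.530699, f(c) = 0.000193 > 0 → new bracket [0.664000, 1.530699]

1.53070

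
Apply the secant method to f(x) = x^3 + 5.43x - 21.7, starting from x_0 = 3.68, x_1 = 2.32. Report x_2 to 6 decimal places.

2.217096

f(x_0) = 48.118432, f(x_1) = 3.384768
x_2 = 2.320000 - (3.384768)·(2.320000 - 3.680000)/(3.384768 - (48.118432)) = 2.217096; f(x_2) = 1.236994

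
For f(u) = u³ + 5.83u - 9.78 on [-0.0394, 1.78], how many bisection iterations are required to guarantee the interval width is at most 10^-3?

11

Initial width b − a = 1.78 − -0.0394 = 1.819400.
After n steps the width is (b−a)/2^n; need (b−a)/2^n ≤ 10^-3.
So n ≥ log₂(1.819400/10^-3) = log₂(1819.4000) ≈ 10.8292.
Hence n = 11.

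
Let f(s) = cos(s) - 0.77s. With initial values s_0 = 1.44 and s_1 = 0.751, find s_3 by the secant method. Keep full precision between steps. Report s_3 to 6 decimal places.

0.853828

f(s_0) = -0.978376, f(s_1) = 0.152737
s_2 = 0.751000 - (0.152737)·(0.751000 - 1.440000)/(0.152737 - (-0.978376)) = 0.844037; f(s_2) = 0.014542
s_3 = 0.844037 - (0.014542)·(0.844037 - 0.751000)/(0.014542 - (0.152737)) = 0.853828; f(s_3) = -0.000345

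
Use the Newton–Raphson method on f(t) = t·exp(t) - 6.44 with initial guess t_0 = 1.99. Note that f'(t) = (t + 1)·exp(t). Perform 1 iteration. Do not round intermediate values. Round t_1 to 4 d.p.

1.6189

t_0 = 1.990000: f = 8.117912, f' = 21.873446 → t_1 = 1.990000 - (8.117912)/(21.873446) = 1.618869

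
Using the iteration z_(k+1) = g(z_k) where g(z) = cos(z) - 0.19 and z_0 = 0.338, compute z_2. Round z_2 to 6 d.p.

0.539354

z_1 = g(0.338000) = 0.753420
z_2 = g(0.753420) = 0.539354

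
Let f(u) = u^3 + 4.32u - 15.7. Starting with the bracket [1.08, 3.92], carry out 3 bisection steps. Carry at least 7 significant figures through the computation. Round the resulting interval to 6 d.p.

f(1.080000) = -9.774688, f(3.920000) = 61.470688 (opposite signs)
step 1: m = 2.500000, f(m) = 10.725000 > 0 → root in [1.080000, 2.500000]
step 2: m = 1.790000, f(m) = -2.231861 < 0 → root in [1.790000, 2.500000]
step 3: m = 2.145000, f(m) = 3.435599 > 0 → root in [1.790000, 2.145000]

[1.790000, 2.145000]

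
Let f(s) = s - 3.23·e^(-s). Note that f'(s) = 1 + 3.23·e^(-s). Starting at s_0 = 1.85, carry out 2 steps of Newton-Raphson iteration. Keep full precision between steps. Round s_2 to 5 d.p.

s_0 = 1.850000: f = 1.342124, f' = 1.507876 → s_1 = 1.850000 - (1.342124)/(1.507876) = 0.959924
s_1 = 0.959924: f = -0.276914, f' = 2.236838 → s_2 = 0.959924 - (-0.276914)/(2.236838) = 1.083721

1.08372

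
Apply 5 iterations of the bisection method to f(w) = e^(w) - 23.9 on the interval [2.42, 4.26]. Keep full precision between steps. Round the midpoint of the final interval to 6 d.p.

3.196250

f(2.420000) = -12.654141, f(4.260000) = 46.909983 (opposite signs)
step 1: m = 3.340000, f(m) = 4.319127 > 0 → root in [2.420000, 3.340000]
step 2: m = 2.880000, f(m) = -6.085727 < 0 → root in [2.880000, 3.340000]
step 3: m = 3.110000, f(m) = -1.478956 < 0 → root in [3.110000, 3.340000]
step 4: m = 3.225000, f(m) = 1.253574 > 0 → root in [3.110000, 3.225000]
step 5: m = 3.167500, f(m) = -0.151960 < 0 → root in [3.167500, 3.225000]
Midpoint of [3.167500, 3.225000] = 3.196250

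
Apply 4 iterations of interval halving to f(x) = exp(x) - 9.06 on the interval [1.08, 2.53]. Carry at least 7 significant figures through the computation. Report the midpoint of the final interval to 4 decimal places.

2.2128

f(1.080000) = -6.115320, f(2.530000) = 3.493506 (opposite signs)
step 1: m = 1.805000, f(m) = -2.980029 < 0 → root in [1.805000, 2.530000]
step 2: m = 2.167500, f(m) = -0.323584 < 0 → root in [2.167500, 2.530000]
step 3: m = 2.348750, f(m) = 1.412471 > 0 → root in [2.167500, 2.348750]
step 4: m = 2.258125, f(m) = 0.505138 > 0 → root in [2.167500, 2.258125]
Midpoint of [2.167500, 2.258125] = 2.212813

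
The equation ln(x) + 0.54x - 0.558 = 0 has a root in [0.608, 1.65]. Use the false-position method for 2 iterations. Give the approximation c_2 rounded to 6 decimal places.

False-position update: c = (a·f(b) − b·f(a))/(f(b) − f(a)); replace the endpoint whose sign matches f(c).
f(0.608000) = -0.727260, f(1.650000) = 0.833775
step 1: c = 1.093450, f(c) = 0.121801 > 0 → new bracket [0.608000, 1.093450]
step 2: c = 1.023811, f(c) = 0.018389 > 0 → new bracket [0.608000, 1.023811]

1.023811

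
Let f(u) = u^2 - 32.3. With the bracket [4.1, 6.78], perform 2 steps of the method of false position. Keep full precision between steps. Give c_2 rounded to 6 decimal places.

5.669083

f(4.100000) = -15.490000, f(6.780000) = 13.668400
step 1: c = 5.523713, f(c) = -1.788592 < 0 → new bracket [5.523713, 6.780000]
step 2: c = 5.669083, f(c) = -0.161494 < 0 → new bracket [5.669083, 6.780000]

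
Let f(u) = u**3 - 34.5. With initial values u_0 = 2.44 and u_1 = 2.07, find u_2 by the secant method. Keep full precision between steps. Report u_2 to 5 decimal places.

f(u_0) = -19.973216, f(u_1) = -25.630257
u_2 = 2.070000 - (-25.630257)·(2.070000 - 2.440000)/(-25.630257 - (-19.973216)) = 3.746353; f(u_2) = 18.080648

3.74635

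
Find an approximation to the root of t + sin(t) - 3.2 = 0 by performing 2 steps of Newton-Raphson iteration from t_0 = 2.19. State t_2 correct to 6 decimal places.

3.325163

f'(t) = 1 + cos(t)
t_0 = 2.190000: f = -0.195659, f' = 0.419613 → t_1 = 2.190000 - (-0.195659)/(0.419613) = 2.656285
t_1 = 2.656285: f = -0.077235, f' = 0.115469 → t_2 = 2.656285 - (-0.077235)/(0.115469) = 3.325163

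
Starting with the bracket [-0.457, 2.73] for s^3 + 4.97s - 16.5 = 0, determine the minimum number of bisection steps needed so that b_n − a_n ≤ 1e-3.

12

Initial width b − a = 2.73 − -0.457 = 3.187000.
After n steps the width is (b−a)/2^n; need (b−a)/2^n ≤ 1e-3.
So n ≥ log₂(3.187000/1e-3) = log₂(3187.0000) ≈ 11.6380.
Hence n = 12.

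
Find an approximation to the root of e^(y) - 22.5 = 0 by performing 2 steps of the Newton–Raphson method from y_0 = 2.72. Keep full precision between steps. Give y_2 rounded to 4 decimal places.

3.1173

f'(y) = e^(y)
y_0 = 2.720000: f = -7.319678, f' = 15.180322 → y_1 = 2.720000 - (-7.319678)/(15.180322) = 3.202182
y_1 = 3.202182: f = 2.086118, f' = 24.586118 → y_2 = 3.202182 - (2.086118)/(24.586118) = 3.117333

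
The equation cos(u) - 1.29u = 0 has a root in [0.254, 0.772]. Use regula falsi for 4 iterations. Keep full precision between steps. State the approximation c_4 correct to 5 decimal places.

0.62751

False-position update: c = (a·f(b) − b·f(a))/(f(b) − f(a)); replace the endpoint whose sign matches f(c).
f(0.254000) = 0.640255, f(0.772000) = -0.279363
step 1: c = 0.614641, f(c) = 0.024093 > 0 → new bracket [0.614641, 0.772000]
step 2: c = 0.627135, f(c) = 0.000708 > 0 → new bracket [0.627135, 0.772000]
step 3: c = 0.627501, f(c) = 0.000021 > 0 → new bracket [0.627501, 0.772000]
step 4: c = 0.627512, f(c) = 0.000001 > 0 → new bracket [0.627512, 0.772000]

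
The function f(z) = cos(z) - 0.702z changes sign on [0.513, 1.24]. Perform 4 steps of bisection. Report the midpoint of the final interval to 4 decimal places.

f(0.513000) = 0.511150, f(1.240000) = -0.545684 (opposite signs)
step 1: m = 0.876500, f(m) = 0.024542 > 0 → root in [0.876500, 1.240000]
step 2: m = 1.058250, f(m) = -0.252494 < 0 → root in [0.876500, 1.058250]
step 3: m = 0.967375, f(m) = -0.111634 < 0 → root in [0.876500, 0.967375]
step 4: m = 0.921938, f(m) = -0.042923 < 0 → root in [0.876500, 0.921938]
Midpoint of [0.876500, 0.921938] = 0.899219

0.8992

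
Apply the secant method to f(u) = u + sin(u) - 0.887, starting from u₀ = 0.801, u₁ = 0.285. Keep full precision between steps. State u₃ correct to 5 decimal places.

0.45120

Secant update: u_(k+1) = u_k − f(u_k)·(u_k − u_(k-1))/(f(u_k) − f(u_(k-1))).
f(u_0) = 0.632052, f(u_1) = -0.320843
u_2 = 0.285000 - (-0.320843)·(0.285000 - 0.801000)/(-0.320843 - (0.632052)) = 0.458739; f(u_2) = 0.014556
u_3 = 0.458739 - (0.014556)·(0.458739 - 0.285000)/(0.014556 - (-0.320843)) = 0.451198; f(u_3) = 0.000243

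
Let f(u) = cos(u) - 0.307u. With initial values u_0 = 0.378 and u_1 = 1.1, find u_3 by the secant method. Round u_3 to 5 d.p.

1.19474

Secant update: u_(k+1) = u_k − f(u_k)·(u_k − u_(k-1))/(f(u_k) − f(u_(k-1))).
f(u_0) = 0.813359, f(u_1) = 0.115896
u_2 = 1.100000 - (0.115896)·(1.100000 - 0.378000)/(0.115896 - (0.813359)) = 1.219973; f(u_2) = -0.030861
u_3 = 1.219973 - (-0.030861)·(1.219973 - 1.100000)/(-0.030861 - (0.115896)) = 1.194745; f(u_3) = 0.000464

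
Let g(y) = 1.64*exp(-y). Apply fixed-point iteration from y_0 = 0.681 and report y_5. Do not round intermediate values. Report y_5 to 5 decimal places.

0.78616

y_1 = g(0.681000) = 0.830021
y_2 = g(0.830021) = 0.715106
y_3 = g(0.715106) = 0.802190
y_4 = g(0.802190) = 0.735287
y_5 = g(0.735287) = 0.786163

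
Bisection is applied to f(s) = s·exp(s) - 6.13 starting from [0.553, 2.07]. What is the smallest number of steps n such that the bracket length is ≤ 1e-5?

18

Initial width b − a = 2.07 − 0.553 = 1.517000.
After n steps the width is (b−a)/2^n; need (b−a)/2^n ≤ 1e-5.
So n ≥ log₂(1.517000/1e-5) = log₂(151700.0000) ≈ 17.2109.
Hence n = 18.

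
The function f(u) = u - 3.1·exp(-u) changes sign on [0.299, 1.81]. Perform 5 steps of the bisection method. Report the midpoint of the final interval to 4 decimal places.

1.0781

f(0.299000) = -1.999834, f(1.810000) = 1.302672 (opposite signs)
step 1: m = 1.054500, f(m) = -0.025436 < 0 → root in [1.054500, 1.810000]
step 2: m = 1.432250, f(m) = 0.692060 > 0 → root in [1.054500, 1.432250]
step 3: m = 1.243375, f(m) = 0.349307 > 0 → root in [1.054500, 1.243375]
step 4: m = 1.148937, f(m) = 0.166320 > 0 → root in [1.054500, 1.148937]
step 5: m = 1.101719, f(m) = 0.071590 > 0 → root in [1.054500, 1.101719]
Midpoint of [1.054500, 1.101719] = 1.078109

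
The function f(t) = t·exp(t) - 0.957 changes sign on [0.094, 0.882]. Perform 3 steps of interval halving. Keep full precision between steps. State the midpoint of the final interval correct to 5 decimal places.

f(0.094000) = -0.853735, f(0.882000) = 1.173671 (opposite signs)
step 1: m = 0.488000, f(m) = -0.162021 < 0 → root in [0.488000, 0.882000]
step 2: m = 0.685000, f(m) = 0.401884 > 0 → root in [0.488000, 0.685000]
step 3: m = 0.586500, f(m) = 0.097343 > 0 → root in [0.488000, 0.586500]
Midpoint of [0.488000, 0.586500] = 0.537250

0.53725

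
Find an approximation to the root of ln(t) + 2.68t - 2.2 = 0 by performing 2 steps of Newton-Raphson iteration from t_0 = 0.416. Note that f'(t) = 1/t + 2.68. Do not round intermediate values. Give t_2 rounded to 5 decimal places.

0.87108

Newton update: t ← t − f(t)/f'(t).
t_0 = 0.416000: f = -1.962190, f' = 5.083846 → t_1 = 0.416000 - (-1.962190)/(5.083846) = 0.801966
t_1 = 0.801966: f = -0.271422, f' = 3.926936 → t_2 = 0.801966 - (-0.271422)/(3.926936) = 0.871084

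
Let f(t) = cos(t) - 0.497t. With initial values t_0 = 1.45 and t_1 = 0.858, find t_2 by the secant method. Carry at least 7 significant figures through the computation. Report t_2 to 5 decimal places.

f(t_0) = -0.600147, f(t_1) = 0.227526
t_2 = 0.858000 - (0.227526)·(0.858000 - 1.450000)/(0.227526 - (-0.600147)) = 1.020740; f(t_2) = 0.015428

1.02074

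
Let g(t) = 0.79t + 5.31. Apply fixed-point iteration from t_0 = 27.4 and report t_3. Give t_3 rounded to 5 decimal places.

t_1 = g(27.400000) = 26.956000
t_2 = g(26.956000) = 26.605240
t_3 = g(26.605240) = 26.328140

26.32814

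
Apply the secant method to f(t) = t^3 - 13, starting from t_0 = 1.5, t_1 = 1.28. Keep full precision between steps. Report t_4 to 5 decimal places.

2.23905

f(t_0) = -9.625000, f(t_1) = -10.902848
t_2 = 1.280000 - (-10.902848)·(1.280000 - 1.500000)/(-10.902848 - (-9.625000)) = 3.157083; f(t_2) = 18.467188
t_3 = 3.157083 - (18.467188)·(3.157083 - 1.280000)/(18.467188 - (-10.902848)) = 1.976817; f(t_3) = -5.274980
t_4 = 1.976817 - (-5.274980)·(1.976817 - 3.157083)/(-5.274980 - (18.467188)) = 2.239046; f(t_4) = -1.774931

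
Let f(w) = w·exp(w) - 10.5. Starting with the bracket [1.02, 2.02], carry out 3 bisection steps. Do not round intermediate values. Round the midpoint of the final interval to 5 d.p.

f(1.020000) = -7.671341, f(2.020000) = 4.727416 (opposite signs)
step 1: m = 1.520000, f(m) = -3.550218 < 0 → root in [1.520000, 2.020000]
step 2: m = 1.770000, f(m) = -0.108590 < 0 → root in [1.770000, 2.020000]
step 3: m = 1.895000, f(m) = 2.106579 > 0 → root in [1.770000, 1.895000]
Midpoint of [1.770000, 1.895000] = 1.832500

1.83250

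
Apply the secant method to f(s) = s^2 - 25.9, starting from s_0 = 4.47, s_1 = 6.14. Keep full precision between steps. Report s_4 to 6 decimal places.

Secant update: s_(k+1) = s_k − f(s_k)·(s_k − s_(k-1))/(f(s_k) − f(s_(k-1))).
f(s_0) = -5.919100, f(s_1) = 11.799600
s_2 = 6.140000 - (11.799600)·(6.140000 - 4.470000)/(11.799600 - (-5.919100)) = 5.027879; f(s_2) = -0.620429
s_3 = 5.027879 - (-0.620429)·(5.027879 - 6.140000)/(-0.620429 - (11.799600)) = 5.083434; f(s_3) = -0.058697
s_4 = 5.083434 - (-0.058697)·(5.083434 - 5.027879)/(-0.058697 - (-0.620429)) = 5.089239; f(s_4) = 0.000356

5.089239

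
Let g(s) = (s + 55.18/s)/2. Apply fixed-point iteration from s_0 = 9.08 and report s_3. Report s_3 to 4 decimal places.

7.4283

s_1 = g(9.080000) = 7.578546
s_2 = g(7.578546) = 7.429813
s_3 = g(7.429813) = 7.428324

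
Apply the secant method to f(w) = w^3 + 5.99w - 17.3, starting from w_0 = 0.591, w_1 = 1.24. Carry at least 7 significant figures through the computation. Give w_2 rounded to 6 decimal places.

2.165207

f(w_0) = -13.553485, f(w_1) = -7.965776
w_2 = 1.240000 - (-7.965776)·(1.240000 - 0.591000)/(-7.965776 - (-13.553485)) = 2.165207; f(w_2) = 5.820347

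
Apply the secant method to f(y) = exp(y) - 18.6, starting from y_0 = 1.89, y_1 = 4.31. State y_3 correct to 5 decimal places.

f(y_0) = -11.980631, f(y_1) = 55.840489
y_2 = 4.310000 - (55.840489)·(4.310000 - 1.890000)/(55.840489 - (-11.980631)) = 2.317494; f(y_2) = -8.449793
y_3 = 2.317494 - (-8.449793)·(2.317494 - 4.310000)/(-8.449793 - (55.840489)) = 2.579373; f(y_3) = -5.411135

2.57937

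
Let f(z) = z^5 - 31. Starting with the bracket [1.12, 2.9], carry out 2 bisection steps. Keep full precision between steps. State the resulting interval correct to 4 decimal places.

[1.5650, 2.0100]

f(1.120000) = -29.237658, f(2.900000) = 174.111490 (opposite signs)
step 1: m = 2.010000, f(m) = 1.808040 > 0 → root in [1.120000, 2.010000]
step 2: m = 1.565000, f(m) = -21.612030 < 0 → root in [1.565000, 2.010000]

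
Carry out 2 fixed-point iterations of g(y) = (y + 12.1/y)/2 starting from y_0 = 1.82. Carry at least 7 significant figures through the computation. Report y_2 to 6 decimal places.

3.545937

y_1 = g(1.820000) = 4.234176
y_2 = g(4.234176) = 3.545937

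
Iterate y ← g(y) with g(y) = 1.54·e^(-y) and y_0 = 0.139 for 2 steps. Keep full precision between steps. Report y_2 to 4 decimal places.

y_1 = g(0.139000) = 1.340151
y_2 = g(1.340151) = 0.403181

0.4032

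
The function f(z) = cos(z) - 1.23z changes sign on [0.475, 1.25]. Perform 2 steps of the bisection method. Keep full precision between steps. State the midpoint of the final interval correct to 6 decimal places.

f(0.475000) = 0.305043, f(1.250000) = -1.222178 (opposite signs)
step 1: m = 0.862500, f(m) = -0.410334 < 0 → root in [0.475000, 0.862500]
step 2: m = 0.668750, f(m) = -0.037965 < 0 → root in [0.475000, 0.668750]
Midpoint of [0.475000, 0.668750] = 0.571875

0.571875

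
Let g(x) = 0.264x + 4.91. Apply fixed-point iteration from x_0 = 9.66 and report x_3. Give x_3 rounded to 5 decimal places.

6.72619

x_1 = g(9.660000) = 7.460240
x_2 = g(7.460240) = 6.879503
x_3 = g(6.879503) = 6.726189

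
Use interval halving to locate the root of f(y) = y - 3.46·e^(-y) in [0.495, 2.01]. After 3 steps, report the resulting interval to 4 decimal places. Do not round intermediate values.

[1.0631, 1.2525]

f(0.495000) = -1.614115, f(2.010000) = 1.546399 (opposite signs)
step 1: m = 1.252500, f(m) = 0.263669 > 0 → root in [0.495000, 1.252500]
step 2: m = 0.873750, f(m) = -0.570397 < 0 → root in [0.873750, 1.252500]
step 3: m = 1.063125, f(m) = -0.131872 < 0 → root in [1.063125, 1.252500]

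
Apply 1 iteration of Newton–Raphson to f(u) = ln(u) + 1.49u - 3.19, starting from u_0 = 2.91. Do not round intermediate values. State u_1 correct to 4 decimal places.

Newton update: u ← u − f(u)/f'(u).
f'(u) = 1/u + 1.49
u_0 = 2.910000: f = 2.214053, f' = 1.833643 → u_1 = 2.910000 - (2.214053)/(1.833643) = 1.702538

1.7025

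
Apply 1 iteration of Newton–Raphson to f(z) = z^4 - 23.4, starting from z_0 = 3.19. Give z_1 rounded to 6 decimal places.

2.572712

Newton update: z ← z − f(z)/f'(z).
f'(z) = 4z^3
z_0 = 3.190000: f = 80.153011, f' = 129.847036 → z_1 = 3.190000 - (80.153011)/(129.847036) = 2.572712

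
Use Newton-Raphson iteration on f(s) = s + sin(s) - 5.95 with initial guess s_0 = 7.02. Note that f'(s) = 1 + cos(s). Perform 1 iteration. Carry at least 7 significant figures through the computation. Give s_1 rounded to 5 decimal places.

Newton update: s ← s − f(s)/f'(s).
s_0 = 7.020000: f = 1.741932, f' = 1.740613 → s_1 = 7.020000 - (1.741932)/(1.740613) = 6.019242

6.01924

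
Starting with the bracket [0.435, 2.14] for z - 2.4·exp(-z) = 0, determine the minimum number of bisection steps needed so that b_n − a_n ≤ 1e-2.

8

Initial width b − a = 2.14 − 0.435 = 1.705000.
After n steps the width is (b−a)/2^n; need (b−a)/2^n ≤ 1e-2.
So n ≥ log₂(1.705000/1e-2) = log₂(170.5000) ≈ 7.4136.
Hence n = 8.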